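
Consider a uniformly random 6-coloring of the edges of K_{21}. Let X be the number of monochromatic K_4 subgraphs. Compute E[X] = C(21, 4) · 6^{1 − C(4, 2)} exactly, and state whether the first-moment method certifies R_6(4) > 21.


E[X] = C(21, 4) · 6^{1 − 6} = 5985 · 6^{−5} = 5985/7776.
As a reduced fraction: E[X] = 665/864 ≈ 0.76968.
Is E[X] < 1? YES.
Since E[X] < 1, there exists a 6-coloring of K_{21} with no monochromatic K_4; hence R_6(4) > 21.

E[X] = 665/864 ≈ 0.76968; E[X] < 1, so R_6(4) > 21.


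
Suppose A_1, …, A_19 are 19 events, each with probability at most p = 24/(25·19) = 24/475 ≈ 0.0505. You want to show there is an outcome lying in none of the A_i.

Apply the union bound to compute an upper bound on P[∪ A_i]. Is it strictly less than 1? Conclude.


Union bound: P[∪_{i=1}^{19} A_i] ≤ Σ_i P[A_i] ≤ 19·p = 19·(24/475) = 24/25.
Numerically: 24/25 ≈ 0.9600.
Is 24/25 < 1? YES.
Since P[∪ A_i] ≤ 24/25 < 1, the complement has P[∩ A_i^c] ≥ 1 − 24/25 = 1/25 > 0, so some outcome avoids every A_i.

19·p = 24/25 ≈ 0.9600; existence CERTIFIED by the union bound.


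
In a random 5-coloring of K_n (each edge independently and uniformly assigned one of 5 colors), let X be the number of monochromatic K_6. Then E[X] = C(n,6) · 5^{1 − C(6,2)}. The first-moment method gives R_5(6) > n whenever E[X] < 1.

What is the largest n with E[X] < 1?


We need C(n, 6) · 5^{1 − 15} < 1, i.e. C(n, 6) < 5^{15 − 1} = 6103515625.
Check values of n near the boundary:
  n = 124: C(124, 6) = 4465475476; 4465475476 < 6103515625? YES
  n = 125: C(125, 6) = 4690625500; 4690625500 < 6103515625? YES
  n = 126: C(126, 6) = 4925156775; 4925156775 < 6103515625? YES
  n = 127: C(127, 6) = 5169379425; 5169379425 < 6103515625? YES
  n = 128: C(128, 6) = 5423611200; 5423611200 < 6103515625? YES
  n = 129: C(129, 6) = 5688177600; 5688177600 < 6103515625? YES
  n = 130: C(130, 6) = 5963412000; 5963412000 < 6103515625? YES
  n = 131: C(131, 6) = 6249655776; 6249655776 < 6103515625? NO
The largest n with C(n, 6) < 6103515625 is n = 130 (where E[X] = 47707296/48828125 ≈ 0.977). Hence R_5(6) > 130, i.e. R_5(6) ≥ 131.

Largest n = 130; hence R_5(6) > 130.


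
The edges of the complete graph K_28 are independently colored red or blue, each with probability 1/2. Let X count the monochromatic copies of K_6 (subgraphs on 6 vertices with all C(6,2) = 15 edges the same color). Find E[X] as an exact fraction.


Let X = Σ_S X_S over the C(28, 6) = 376740 subsets S of size 6, where X_S = 1 if the K_6 on S is monochromatic.
For a fixed S, the K_6 on S has C(6, 2) = 15 edges. P[all 15 edges red] = (1/2)^15, and likewise for blue, so P[monochromatic] = 2·(1/2)^15 = 2^{1 − 15} = 1/16384.
By linearity: E[X] = C(28, 6) · 2^{1 − 15} = 376740 · 1/16384 = 94185/4096.
Numerically: E[X] ≈ 22.9944.

E[X] = C(28,6)·2^(1−C(6,2)) = 94185/4096 ≈ 22.9944.


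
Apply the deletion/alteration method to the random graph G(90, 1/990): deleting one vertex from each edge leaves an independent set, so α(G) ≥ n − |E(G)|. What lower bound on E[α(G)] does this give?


E[|E(G)|] = C(90, 2)·p = 4005 · (1/990) = 89/22.
E[α(G)] ≥ n − E[|E(G)|] = 90 − 89/22 = 1891/22.
Numerically: ≈ 85.955.
(This is only a lower bound; the true E[α(G)] may be larger.)

E[α(G)] ≥ 1891/22 ≈ 85.955.


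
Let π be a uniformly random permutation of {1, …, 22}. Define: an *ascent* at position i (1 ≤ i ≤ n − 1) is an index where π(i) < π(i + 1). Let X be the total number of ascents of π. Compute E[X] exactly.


Write X = Σ X_I over i = 1, …, 21, with X_I the indicator of one ascent.
There are 21 indicators.
For each fixed i, the pair (π(i), π(i+1)) is a uniformly random ordered pair of distinct values from {1, …, 22}; by symmetry P[π(i) < π(i+1)] = 1/2.
By linearity: E[X] = 21 · (1/2) = (22 − 1) · (1/2) = 21/2 ≈ 10.500.

E[X] = 21/2 = 10.500.


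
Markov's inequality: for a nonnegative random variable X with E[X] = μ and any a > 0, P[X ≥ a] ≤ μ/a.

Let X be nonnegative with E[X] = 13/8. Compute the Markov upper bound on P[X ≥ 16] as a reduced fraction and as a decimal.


μ = E[X] = 13/8, a = 16.
Markov: P[X ≥ 16] ≤ μ/a = (13/8)/16 = 13/128.
Numerically: ≈ 0.101562.
(Since a = 16 > μ = 1.625000, the bound 13/128 is < 1 and informative.)

P[X ≥ 16] ≤ 13/128 ≈ 0.101562.


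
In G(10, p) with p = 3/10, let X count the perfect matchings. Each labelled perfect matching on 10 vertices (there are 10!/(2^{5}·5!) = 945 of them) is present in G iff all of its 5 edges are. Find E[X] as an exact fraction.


K_10 has 10!/(2^{5}·5!) = 945 labelled perfect matchings.
For each such perfect matching H, let X_H = 1 if all 5 edges of H are present in G. Then P[X_H = 1] = p^{5} = (3/10)^{5} = 243/100000.
Summing the indicators: E[X] = Σ_H E[X_H] = 945 · p^{5} = 945 · 243/100000 = 45927/20000.
Numerically: E[X] ≈ 2.296.

E[X] = 945 · (3/10)^{5} = 45927/20000 ≈ 2.296.


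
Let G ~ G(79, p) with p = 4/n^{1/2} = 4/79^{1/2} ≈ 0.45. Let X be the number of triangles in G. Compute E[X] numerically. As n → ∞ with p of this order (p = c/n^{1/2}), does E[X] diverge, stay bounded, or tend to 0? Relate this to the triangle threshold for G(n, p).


Number of potential triangles: C(79, 3) = 79079.
Each occurs with probability p³ ≈ (0.45)³ ≈ 9.114636e-02.
By linearity: E[X] = C(79, 3)·p³ ≈ 79079 · 9.114636e-02 ≈ 7207.7631.
Since α = 1/2 < 1, p = c/n^{1/2} ≫ 1/n is above the triangle threshold p ~ 1/n. Asymptotically E[X] ~ (c³/6)·n^{3(1−α)} = (4³/6)·n^{1.5} → ∞; triangles are abundant w.h.p.

E[X] ≈ 7207.7631; in regime p = Θ(1/n^{1/2}) E[X] diverges (above the triangle threshold p ~ 1/n).


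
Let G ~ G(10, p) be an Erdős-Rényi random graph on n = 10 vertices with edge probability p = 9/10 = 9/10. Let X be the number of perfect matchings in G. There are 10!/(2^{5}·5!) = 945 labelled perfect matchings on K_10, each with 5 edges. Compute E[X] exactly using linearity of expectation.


K_10 has 10!/(2^{5}·5!) = 945 labelled perfect matchings.
For each such perfect matching H, let X_H = 1 if all 5 edges of H are present in G. Then P[X_H = 1] = p^{5} = (9/10)^{5} = 59049/100000.
Summing the indicators: E[X] = Σ_H E[X_H] = 945 · p^{5} = 945 · 59049/100000 = 11160261/20000.
Numerically: E[X] ≈ 558.

E[X] = 945 · (9/10)^{5} = 11160261/20000 ≈ 558.


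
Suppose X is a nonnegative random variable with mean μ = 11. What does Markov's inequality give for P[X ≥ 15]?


μ = E[X] = 11, a = 15.
Markov: P[X ≥ 15] ≤ μ/a = (11)/15 = 11/15.
Numerically: ≈ 0.73333.
(Since a = 15 > μ = 11.00000, the bound 11/15 is < 1 and informative.)

P[X ≥ 15] ≤ 11/15 ≈ 0.73333.


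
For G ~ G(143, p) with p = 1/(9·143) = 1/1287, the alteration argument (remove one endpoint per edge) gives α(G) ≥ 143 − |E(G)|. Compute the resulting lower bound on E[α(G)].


E[|E(G)|] = C(143, 2)·p = 10153 · (1/1287) = 71/9.
E[α(G)] ≥ n − E[|E(G)|] = 143 − 71/9 = 1216/9.
Numerically: ≈ 135.1111.
(This is only a lower bound; the true E[α(G)] may be larger.)

E[α(G)] ≥ 1216/9 ≈ 135.1111.


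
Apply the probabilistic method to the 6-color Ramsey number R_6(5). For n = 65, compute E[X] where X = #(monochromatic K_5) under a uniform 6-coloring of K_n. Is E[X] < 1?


E[X] = C(65, 5) · 6^{1 − 10} = 8259888 · 6^{−9} = 8259888/10077696.
As a reduced fraction: E[X] = 172081/209952 ≈ 0.820.
Is E[X] < 1? YES.
Since E[X] < 1, there exists a 6-coloring of K_{65} with no monochromatic K_5; hence R_6(5) > 65.

E[X] = 172081/209952 ≈ 0.820; E[X] < 1, so R_6(5) > 65.


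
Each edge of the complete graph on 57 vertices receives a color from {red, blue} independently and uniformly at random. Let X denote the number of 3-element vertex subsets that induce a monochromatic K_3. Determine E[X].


Let X = Σ_S X_S over the C(57, 3) = 29260 subsets S of size 3, where X_S = 1 if the K_3 on S is monochromatic.
For a fixed S, the K_3 on S has C(3, 2) = 3 edges. P[all 3 edges red] = (1/2)^3, and likewise for blue, so P[monochromatic] = 2·(1/2)^3 = 2^{1 − 3} = 1/4.
Summing: E[X] = C(57, 3) · 2^{1 − 3} = 29260 · 1/4 = 7315.
Numerically: E[X] ≈ 7315.000000.

E[X] = C(57,3)·2^(1−C(3,2)) = 7315 ≈ 7315.000000.


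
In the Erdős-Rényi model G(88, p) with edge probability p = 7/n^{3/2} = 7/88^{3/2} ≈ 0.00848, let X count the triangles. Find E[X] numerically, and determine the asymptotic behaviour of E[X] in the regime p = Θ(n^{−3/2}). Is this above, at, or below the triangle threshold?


Number of potential triangles: C(88, 3) = 109736.
Each occurs with probability p³ ≈ (0.00848)³ ≈ 6.097083e-07.
By linearity: E[X] = C(88, 3)·p³ ≈ 109736 · 6.097083e-07 ≈ 0.0669.
Since α = 3/2 > 1, p = c/n^{3/2} = o(1/n) is below the triangle threshold p ~ 1/n. Asymptotically E[X] ~ (c³/6)·n^{3(1−α)} = (7³/6)·n^{-1.5} → 0, so by Markov's inequality G has no triangles w.h.p.

E[X] ≈ 0.0669; in regime p = Θ(1/n^{3/2}) E[X] tends to 0 (below the triangle threshold p ~ 1/n).


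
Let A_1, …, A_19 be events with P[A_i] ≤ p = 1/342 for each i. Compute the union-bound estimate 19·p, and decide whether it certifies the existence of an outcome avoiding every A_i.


Union bound: P[∪_{i=1}^{19} A_i] ≤ Σ_i P[A_i] ≤ 19·p = 19·(1/342) = 1/18.
Numerically: 1/18 ≈ 0.056.
Is 1/18 < 1? YES.
Since P[∪ A_i] ≤ 1/18 < 1, the complement has P[∩ A_i^c] ≥ 1 − 1/18 = 17/18 > 0, so some outcome avoids every A_i.

19·p = 1/18 ≈ 0.056; existence CERTIFIED by the union bound.


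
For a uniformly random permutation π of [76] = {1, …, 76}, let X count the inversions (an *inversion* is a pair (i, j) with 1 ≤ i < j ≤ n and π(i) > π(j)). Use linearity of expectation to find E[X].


Write X = Σ X_I over the C(76, 2) = 2850 pairs i < j, with X_I the indicator of one inversion.
There are 2850 indicators.
For each fixed pair i < j, the values π(i) and π(j) are two distinct elements of {1, …, 76} in uniformly random order; by symmetry P[π(i) > π(j)] = 1/2.
By linearity: E[X] = 2850 · (1/2) = C(76, 2) · (1/2) = 2850/2 = 1425 ≈ 1425.0000.

E[X] = 1425 = 1425.0000.


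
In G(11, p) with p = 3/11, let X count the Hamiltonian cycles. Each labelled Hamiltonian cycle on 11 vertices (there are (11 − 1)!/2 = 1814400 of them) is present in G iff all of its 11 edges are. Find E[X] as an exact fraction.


K_11 has (11 − 1)!/2 = 1814400 labelled Hamiltonian cycles.
For each such Hamiltonian cycle H, let X_H = 1 if all 11 edges of H are present in G. Then P[X_H = 1] = p^{11} = (3/11)^{11} = 177147/285311670611.
By linearity of expectation: E[X] = Σ_H E[X_H] = 1814400 · p^{11} = 1814400 · 177147/285311670611 = 321415516800/285311670611.
Numerically: E[X] ≈ 1.127.

E[X] = 1814400 · (3/11)^{11} = 321415516800/285311670611 ≈ 1.127.


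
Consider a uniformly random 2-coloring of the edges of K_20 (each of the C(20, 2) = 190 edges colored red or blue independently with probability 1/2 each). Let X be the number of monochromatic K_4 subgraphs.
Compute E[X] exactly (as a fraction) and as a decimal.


Let X = Σ_S X_S over the C(20, 4) = 4845 subsets S of size 4, where X_S = 1 if the K_4 on S is monochromatic.
For a fixed S, the K_4 on S has C(4, 2) = 6 edges. P[all 6 edges red] = (1/2)^6, and likewise for blue, so P[monochromatic] = 2·(1/2)^6 = 2^{1 − 6} = 1/32.
By linearity of expectation: E[X] = C(20, 4) · 2^{1 − 6} = 4845 · 1/32 = 4845/32.
Numerically: E[X] ≈ 151.40625.

E[X] = C(20,4)·2^(1−C(4,2)) = 4845/32 ≈ 151.40625.


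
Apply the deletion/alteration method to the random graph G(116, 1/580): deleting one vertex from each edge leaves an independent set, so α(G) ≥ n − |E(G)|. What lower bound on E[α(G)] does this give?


E[|E(G)|] = C(116, 2)·p = 6670 · (1/580) = 23/2.
E[α(G)] ≥ n − E[|E(G)|] = 116 − 23/2 = 209/2.
Numerically: ≈ 104.50000.
(This is only a lower bound; the true E[α(G)] may be larger.)

E[α(G)] ≥ 209/2 ≈ 104.50000.


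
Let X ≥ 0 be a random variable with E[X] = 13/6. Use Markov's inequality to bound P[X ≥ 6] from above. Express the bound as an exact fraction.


μ = E[X] = 13/6, a = 6.
Markov: P[X ≥ 6] ≤ μ/a = (13/6)/6 = 13/36.
Numerically: ≈ 0.3611.
(Since a = 6 > μ = 2.1667, the bound 13/36 is < 1 and informative.)

P[X ≥ 6] ≤ 13/36 ≈ 0.3611.


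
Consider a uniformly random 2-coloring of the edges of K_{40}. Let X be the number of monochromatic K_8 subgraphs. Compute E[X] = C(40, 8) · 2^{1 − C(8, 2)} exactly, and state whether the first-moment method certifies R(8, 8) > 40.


E[X] = C(40, 8) · 2^{1 − 28} = 76904685 · 2^{−27} = 76904685/134217728.
As a reduced fraction: E[X] = 76904685/134217728 ≈ 0.57298.
Is E[X] < 1? YES.
Since E[X] < 1, there exists a 2-coloring of K_{40} with no monochromatic K_8; hence R(8, 8) > 40.

E[X] = 76904685/134217728 ≈ 0.57298; E[X] < 1, so R(8, 8) > 40.


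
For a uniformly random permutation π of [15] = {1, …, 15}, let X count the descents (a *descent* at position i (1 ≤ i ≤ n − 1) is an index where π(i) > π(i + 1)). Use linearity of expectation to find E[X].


Write X = Σ X_I over i = 1, …, 14, with X_I the indicator of one descent.
There are 14 indicators.
For each fixed i, the pair (π(i), π(i+1)) is a uniformly random ordered pair of distinct values from {1, …, 15}; by symmetry P[π(i) > π(i+1)] = 1/2.
By linearity: E[X] = 14 · (1/2) = (15 − 1) · (1/2) = 7 ≈ 7.000.

E[X] = 7 = 7.000.


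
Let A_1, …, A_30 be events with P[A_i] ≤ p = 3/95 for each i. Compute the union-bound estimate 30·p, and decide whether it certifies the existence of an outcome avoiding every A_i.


Union bound: P[∪_{i=1}^{30} A_i] ≤ Σ_i P[A_i] ≤ 30·p = 30·(3/95) = 18/19.
Numerically: 18/19 ≈ 0.947368.
Is 18/19 < 1? YES.
Since P[∪ A_i] ≤ 18/19 < 1, the complement has P[∩ A_i^c] ≥ 1 − 18/19 = 1/19 > 0, so some outcome avoids every A_i.

30·p = 18/19 ≈ 0.947368; existence CERTIFIED by the union bound.


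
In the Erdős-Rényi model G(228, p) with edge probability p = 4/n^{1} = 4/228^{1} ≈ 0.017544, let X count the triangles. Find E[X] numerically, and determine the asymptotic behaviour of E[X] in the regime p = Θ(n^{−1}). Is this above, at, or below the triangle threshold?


Number of potential triangles: C(228, 3) = 1949476.
Each occurs with probability p³ ≈ (0.017544)³ ≈ 5.3997721e-06.
By linearity: E[X] = C(228, 3)·p³ ≈ 1949476 · 5.3997721e-06 ≈ 10.52673.
Here α = 1, so p = 4/n is exactly at the triangle threshold p ~ 1/n. Asymptotically E[X] → c³/6 = 4³/6 = 32/3 ≈ 10.66667, a bounded constant. In this regime the triangle count is asymptotically Poisson(c³/6).

E[X] ≈ 10.52673; in regime p = Θ(1/n^{1}) E[X] stays bounded (at the triangle threshold p ~ 1/n).


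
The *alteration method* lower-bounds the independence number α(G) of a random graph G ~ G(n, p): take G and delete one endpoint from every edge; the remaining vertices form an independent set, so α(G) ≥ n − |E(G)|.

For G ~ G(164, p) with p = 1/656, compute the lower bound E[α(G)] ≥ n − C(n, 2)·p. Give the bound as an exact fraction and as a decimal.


E[|E(G)|] = C(164, 2)·p = 13366 · (1/656) = 163/8.
E[α(G)] ≥ n − E[|E(G)|] = 164 − 163/8 = 1149/8.
Numerically: ≈ 143.625.
(This is only a lower bound; the true E[α(G)] may be larger.)

E[α(G)] ≥ 1149/8 ≈ 143.625.


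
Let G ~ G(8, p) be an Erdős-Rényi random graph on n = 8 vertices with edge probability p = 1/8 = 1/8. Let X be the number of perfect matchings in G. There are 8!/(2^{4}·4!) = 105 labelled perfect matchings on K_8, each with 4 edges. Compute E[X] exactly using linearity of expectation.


K_8 has 8!/(2^{4}·4!) = 105 labelled perfect matchings.
For each such perfect matching H, let X_H = 1 if all 4 edges of H are present in G. Then P[X_H = 1] = p^{4} = (1/8)^{4} = 1/4096.
By linearity: E[X] = Σ_H E[X_H] = 105 · p^{4} = 105 · 1/4096 = 105/4096.
Numerically: E[X] ≈ 0.025635.

E[X] = 105 · (1/8)^{4} = 105/4096 ≈ 0.025635.


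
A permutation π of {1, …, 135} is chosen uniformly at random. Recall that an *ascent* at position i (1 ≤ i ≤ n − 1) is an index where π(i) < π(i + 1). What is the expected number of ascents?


Write X = Σ X_I over i = 1, …, 134, with X_I the indicator of one ascent.
There are 134 indicators.
For each fixed i, the pair (π(i), π(i+1)) is a uniformly random ordered pair of distinct values from {1, …, 135}; by symmetry P[π(i) < π(i+1)] = 1/2.
By linearity: E[X] = 134 · (1/2) = (135 − 1) · (1/2) = 67 ≈ 67.00000.

E[X] = 67 = 67.00000.


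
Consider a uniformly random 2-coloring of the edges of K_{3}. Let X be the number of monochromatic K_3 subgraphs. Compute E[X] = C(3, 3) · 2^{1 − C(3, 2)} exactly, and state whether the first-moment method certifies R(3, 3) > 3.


E[X] = C(3, 3) · 2^{1 − 3} = 1 · 2^{−2} = 1/4.
As a reduced fraction: E[X] = 1/4 ≈ 0.250.
Is E[X] < 1? YES.
Since E[X] < 1, there exists a 2-coloring of K_{3} with no monochromatic K_3; hence R(3, 3) > 3.

E[X] = 1/4 ≈ 0.250; E[X] < 1, so R(3, 3) > 3.


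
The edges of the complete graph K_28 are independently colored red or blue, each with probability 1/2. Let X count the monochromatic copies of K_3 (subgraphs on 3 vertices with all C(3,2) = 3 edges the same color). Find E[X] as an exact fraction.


Let X = Σ_S X_S over the C(28, 3) = 3276 subsets S of size 3, where X_S = 1 if the K_3 on S is monochromatic.
For a fixed S, the K_3 on S has C(3, 2) = 3 edges. P[all 3 edges red] = (1/2)^3, and likewise for blue, so P[monochromatic] = 2·(1/2)^3 = 2^{1 − 3} = 1/4.
By linearity of expectation: E[X] = C(28, 3) · 2^{1 − 3} = 3276 · 1/4 = 819.
Numerically: E[X] ≈ 819.000000.

E[X] = C(28,3)·2^(1−C(3,2)) = 819 ≈ 819.000000.


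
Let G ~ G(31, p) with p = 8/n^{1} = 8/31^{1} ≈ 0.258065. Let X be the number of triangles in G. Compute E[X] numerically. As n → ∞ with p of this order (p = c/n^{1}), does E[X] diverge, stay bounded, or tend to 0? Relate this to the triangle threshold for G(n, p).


Number of potential triangles: C(31, 3) = 4495.
Each occurs with probability p³ ≈ (0.258065)³ ≈ 1.71863986e-02.
By linearity: E[X] = C(31, 3)·p³ ≈ 4495 · 1.71863986e-02 ≈ 77.252862.
Here α = 1, so p = 8/n is exactly at the triangle threshold p ~ 1/n. Asymptotically E[X] → c³/6 = 8³/6 = 256/3 ≈ 85.333333, a bounded constant. In this regime the triangle count is asymptotically Poisson(c³/6).

E[X] ≈ 77.252862; in regime p = Θ(1/n^{1}) E[X] stays bounded (at the triangle threshold p ~ 1/n).


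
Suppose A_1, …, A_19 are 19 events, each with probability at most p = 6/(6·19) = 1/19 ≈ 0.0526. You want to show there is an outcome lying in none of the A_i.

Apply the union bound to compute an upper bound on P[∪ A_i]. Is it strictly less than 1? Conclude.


Union bound: P[∪_{i=1}^{19} A_i] ≤ Σ_i P[A_i] ≤ 19·p = 19·(1/19) = 1.
Numerically: 1 ≈ 1.0000.
Is 1 < 1? NO.
Since the bound 1 is ≥ 1, the union bound is uninformative here; it does NOT by itself certify existence.

19·p = 1 ≈ 1.0000; existence NOT certified by the union bound.


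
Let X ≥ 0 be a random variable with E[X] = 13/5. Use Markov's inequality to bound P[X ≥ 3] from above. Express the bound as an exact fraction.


μ = E[X] = 13/5, a = 3.
Markov: P[X ≥ 3] ≤ μ/a = (13/5)/3 = 13/15.
Numerically: ≈ 0.86667.
(Since a = 3 > μ = 2.60000, the bound 13/15 is < 1 and informative.)

P[X ≥ 3] ≤ 13/15 ≈ 0.86667.


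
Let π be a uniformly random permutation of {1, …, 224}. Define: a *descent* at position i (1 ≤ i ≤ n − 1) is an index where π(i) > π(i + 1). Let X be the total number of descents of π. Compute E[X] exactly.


Write X = Σ X_I over i = 1, …, 223, with X_I the indicator of one descent.
There are 223 indicators.
For each fixed i, the pair (π(i), π(i+1)) is a uniformly random ordered pair of distinct values from {1, …, 224}; by symmetry P[π(i) > π(i+1)] = 1/2.
By linearity: E[X] = 223 · (1/2) = (224 − 1) · (1/2) = 223/2 ≈ 111.500000.

E[X] = 223/2 = 111.500000.


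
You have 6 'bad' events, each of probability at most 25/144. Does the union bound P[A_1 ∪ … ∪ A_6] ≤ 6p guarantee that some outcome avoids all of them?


Union bound: P[∪_{i=1}^{6} A_i] ≤ Σ_i P[A_i] ≤ 6·p = 6·(25/144) = 25/24.
Numerically: 25/24 ≈ 1.04167.
Is 25/24 < 1? NO.
Since the bound 25/24 is ≥ 1, the union bound is uninformative here; it does NOT by itself certify existence.

6·p = 25/24 ≈ 1.04167; existence NOT certified by the union bound.


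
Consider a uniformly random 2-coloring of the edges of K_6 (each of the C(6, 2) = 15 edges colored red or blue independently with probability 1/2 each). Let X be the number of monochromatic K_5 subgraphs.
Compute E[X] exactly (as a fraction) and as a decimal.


Let X = Σ_S X_S over the C(6, 5) = 6 subsets S of size 5, where X_S = 1 if the K_5 on S is monochromatic.
For a fixed S, the K_5 on S has C(5, 2) = 10 edges. P[all 10 edges red] = (1/2)^10, and likewise for blue, so P[monochromatic] = 2·(1/2)^10 = 2^{1 − 10} = 1/512.
By linearity: E[X] = C(6, 5) · 2^{1 − 10} = 6 · 1/512 = 3/256.
Numerically: E[X] ≈ 0.0117.

E[X] = C(6,5)·2^(1−C(5,2)) = 3/256 ≈ 0.0117.


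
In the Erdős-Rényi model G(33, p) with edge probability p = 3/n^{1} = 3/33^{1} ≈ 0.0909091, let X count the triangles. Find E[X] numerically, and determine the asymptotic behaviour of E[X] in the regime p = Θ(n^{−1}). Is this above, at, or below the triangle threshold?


Number of potential triangles: C(33, 3) = 5456.
Each occurs with probability p³ ≈ (0.0909091)³ ≈ 7.51314801e-04.
By linearity: E[X] = C(33, 3)·p³ ≈ 5456 · 7.51314801e-04 ≈ 4.099174.
Here α = 1, so p = 3/n is exactly at the triangle threshold p ~ 1/n. Asymptotically E[X] → c³/6 = 3³/6 = 9/2 ≈ 4.500000, a bounded constant. In this regime the triangle count is asymptotically Poisson(c³/6).

E[X] ≈ 4.099174; in regime p = Θ(1/n^{1}) E[X] stays bounded (at the triangle threshold p ~ 1/n).


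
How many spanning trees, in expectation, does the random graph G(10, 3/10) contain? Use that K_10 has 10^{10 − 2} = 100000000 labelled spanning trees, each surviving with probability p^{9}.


K_10 has 10^{10 − 2} = 100000000 labelled spanning trees.
For each such spanning tree H, let X_H = 1 if all 9 edges of H are present in G. Then P[X_H = 1] = p^{9} = (3/10)^{9} = 19683/1000000000.
By linearity of expectation: E[X] = Σ_H E[X_H] = 100000000 · p^{9} = 100000000 · 19683/1000000000 = 19683/10.
Numerically: E[X] ≈ 1968.3.

E[X] = 100000000 · (3/10)^{9} = 19683/10 ≈ 1968.3.


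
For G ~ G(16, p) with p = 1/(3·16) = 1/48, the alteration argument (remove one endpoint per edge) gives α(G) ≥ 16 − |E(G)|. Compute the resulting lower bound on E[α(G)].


E[|E(G)|] = C(16, 2)·p = 120 · (1/48) = 5/2.
E[α(G)] ≥ n − E[|E(G)|] = 16 − 5/2 = 27/2.
Numerically: ≈ 13.5000.
(This is only a lower bound; the true E[α(G)] may be larger.)

E[α(G)] ≥ 27/2 ≈ 13.5000.


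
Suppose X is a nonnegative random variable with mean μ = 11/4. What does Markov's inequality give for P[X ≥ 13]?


μ = E[X] = 11/4, a = 13.
Markov: P[X ≥ 13] ≤ μ/a = (11/4)/13 = 11/52.
Numerically: ≈ 0.2115.
(Since a = 13 > μ = 2.7500, the bound 11/52 is < 1 and informative.)

P[X ≥ 13] ≤ 11/52 ≈ 0.2115.


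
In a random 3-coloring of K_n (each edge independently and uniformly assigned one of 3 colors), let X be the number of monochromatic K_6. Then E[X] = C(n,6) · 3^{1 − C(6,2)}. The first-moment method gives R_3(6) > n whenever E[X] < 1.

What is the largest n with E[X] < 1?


We need C(n, 6) · 3^{1 − 15} < 1, i.e. C(n, 6) < 3^{15 − 1} = 4782969.
Check values of n near the boundary:
  n = 39: C(39, 6) = 3262623; 3262623 < 4782969? YES
  n = 40: C(40, 6) = 3838380; 3838380 < 4782969? YES
  n = 41: C(41, 6) = 4496388; 4496388 < 4782969? YES
  n = 42: C(42, 6) = 5245786; 5245786 < 4782969? NO
  n = 43: C(43, 6) = 6096454; 6096454 < 4782969? NO
The largest n with C(n, 6) < 4782969 is n = 41 (where E[X] = 1498796/1594323 ≈ 0.9401). Hence R_3(6) > 41, i.e. R_3(6) ≥ 42.

Largest n = 41; hence R_3(6) > 41.


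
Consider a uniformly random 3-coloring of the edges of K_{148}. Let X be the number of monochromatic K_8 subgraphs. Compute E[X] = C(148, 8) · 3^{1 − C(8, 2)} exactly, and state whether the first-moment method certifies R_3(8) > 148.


E[X] = C(148, 8) · 3^{1 − 28} = 4709614623714 · 3^{−27} = 4709614623714/7625597484987.
As a reduced fraction: E[X] = 523290513746/847288609443 ≈ 0.618.
Is E[X] < 1? YES.
Since E[X] < 1, there exists a 3-coloring of K_{148} with no monochromatic K_8; hence R_3(8) > 148.

E[X] = 523290513746/847288609443 ≈ 0.618; E[X] < 1, so R_3(8) > 148.


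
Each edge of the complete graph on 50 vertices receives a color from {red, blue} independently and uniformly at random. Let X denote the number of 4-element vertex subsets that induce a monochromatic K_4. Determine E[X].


Let X = Σ_S X_S over the C(50, 4) = 230300 subsets S of size 4, where X_S = 1 if the K_4 on S is monochromatic.
For a fixed S, the K_4 on S has C(4, 2) = 6 edges. P[all 6 edges red] = (1/2)^6, and likewise for blue, so P[monochromatic] = 2·(1/2)^6 = 2^{1 − 6} = 1/32.
By linearity of expectation: E[X] = C(50, 4) · 2^{1 − 6} = 230300 · 1/32 = 57575/8.
Numerically: E[X] ≈ 7196.87500.

E[X] = C(50,4)·2^(1−C(4,2)) = 57575/8 ≈ 7196.87500.


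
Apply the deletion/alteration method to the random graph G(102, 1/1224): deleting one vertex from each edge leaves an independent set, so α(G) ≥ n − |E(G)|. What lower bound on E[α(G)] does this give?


E[|E(G)|] = C(102, 2)·p = 5151 · (1/1224) = 101/24.
E[α(G)] ≥ n − E[|E(G)|] = 102 − 101/24 = 2347/24.
Numerically: ≈ 97.791667.
(This is only a lower bound; the true E[α(G)] may be larger.)

E[α(G)] ≥ 2347/24 ≈ 97.791667.


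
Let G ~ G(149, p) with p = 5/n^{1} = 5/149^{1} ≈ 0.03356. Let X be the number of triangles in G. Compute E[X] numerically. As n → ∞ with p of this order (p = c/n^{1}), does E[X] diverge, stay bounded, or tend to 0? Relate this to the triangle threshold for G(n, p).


Number of potential triangles: C(149, 3) = 540274.
Each occurs with probability p³ ≈ (0.03356)³ ≈ 3.778777e-05.
By linearity: E[X] = C(149, 3)·p³ ≈ 540274 · 3.778777e-05 ≈ 20.4157.
Here α = 1, so p = 5/n is exactly at the triangle threshold p ~ 1/n. Asymptotically E[X] → c³/6 = 5³/6 = 125/6 ≈ 20.8333, a bounded constant. In this regime the triangle count is asymptotically Poisson(c³/6).

E[X] ≈ 20.4157; in regime p = Θ(1/n^{1}) E[X] stays bounded (at the triangle threshold p ~ 1/n).


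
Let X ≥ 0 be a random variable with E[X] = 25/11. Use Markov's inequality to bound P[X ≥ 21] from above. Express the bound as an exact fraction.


μ = E[X] = 25/11, a = 21.
Markov: P[X ≥ 21] ≤ μ/a = (25/11)/21 = 25/231.
Numerically: ≈ 0.108225.
(Since a = 21 > μ = 2.272727, the bound 25/231 is < 1 and informative.)

P[X ≥ 21] ≤ 25/231 ≈ 0.108225.


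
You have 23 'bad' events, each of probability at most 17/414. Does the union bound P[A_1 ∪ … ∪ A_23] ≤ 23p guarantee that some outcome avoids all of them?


Union bound: P[∪_{i=1}^{23} A_i] ≤ Σ_i P[A_i] ≤ 23·p = 23·(17/414) = 17/18.
Numerically: 17/18 ≈ 0.9444444.
Is 17/18 < 1? YES.
Since P[∪ A_i] ≤ 17/18 < 1, the complement has P[∩ A_i^c] ≥ 1 − 17/18 = 1/18 > 0, so some outcome avoids every A_i.

23·p = 17/18 ≈ 0.9444444; existence CERTIFIED by the union bound.


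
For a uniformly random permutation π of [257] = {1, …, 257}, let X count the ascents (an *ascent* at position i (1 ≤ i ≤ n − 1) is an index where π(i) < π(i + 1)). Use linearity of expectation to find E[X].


Write X = Σ X_I over i = 1, …, 256, with X_I the indicator of one ascent.
There are 256 indicators.
For each fixed i, the pair (π(i), π(i+1)) is a uniformly random ordered pair of distinct values from {1, …, 257}; by symmetry P[π(i) < π(i+1)] = 1/2.
By linearity: E[X] = 256 · (1/2) = (257 − 1) · (1/2) = 128 ≈ 128.0000.

E[X] = 128 = 128.0000.


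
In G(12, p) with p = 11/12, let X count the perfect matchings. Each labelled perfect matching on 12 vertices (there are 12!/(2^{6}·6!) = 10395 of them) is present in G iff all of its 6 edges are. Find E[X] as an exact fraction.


K_12 has 12!/(2^{6}·6!) = 10395 labelled perfect matchings.
For each such perfect matching H, let X_H = 1 if all 6 edges of H are present in G. Then P[X_H = 1] = p^{6} = (11/12)^{6} = 1771561/2985984.
By linearity of expectation: E[X] = Σ_H E[X_H] = 10395 · p^{6} = 10395 · 1771561/2985984 = 682050985/110592.
Numerically: E[X] ≈ 6167.27.

E[X] = 10395 · (11/12)^{6} = 682050985/110592 ≈ 6167.27.


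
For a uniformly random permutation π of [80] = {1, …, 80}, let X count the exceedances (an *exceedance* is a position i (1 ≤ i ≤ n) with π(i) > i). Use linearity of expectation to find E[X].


Write X = Σ_{i=1}^{80} X_i, where X_i = 1_{π(i) > i}.
For each fixed i, π(i) is uniform over {1, …, 80} (marginal of a uniform permutation), so P[π(i) > i] = (n − i)/n. Summing: Σ_{i=1}^{80} (n − i)/n = (0 + 1 + … + 79)/80 = 80(80 − 1)/(2·80) = (80 − 1)/2.
Hence E[X] = Σ_{i=1}^{80} (80 − i)/80 = 79/2 ≈ 39.500000.

E[X] = 79/2 = 39.500000.


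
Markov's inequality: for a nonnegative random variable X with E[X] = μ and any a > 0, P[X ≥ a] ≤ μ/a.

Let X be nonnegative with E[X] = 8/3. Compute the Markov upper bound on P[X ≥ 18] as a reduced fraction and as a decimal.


μ = E[X] = 8/3, a = 18.
Markov: P[X ≥ 18] ≤ μ/a = (8/3)/18 = 4/27.
Numerically: ≈ 0.14815.
(Since a = 18 > μ = 2.66667, the bound 4/27 is < 1 and informative.)

P[X ≥ 18] ≤ 4/27 ≈ 0.14815.


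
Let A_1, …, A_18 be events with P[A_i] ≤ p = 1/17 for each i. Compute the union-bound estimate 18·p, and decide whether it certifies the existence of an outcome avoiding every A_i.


Union bound: P[∪_{i=1}^{18} A_i] ≤ Σ_i P[A_i] ≤ 18·p = 18·(1/17) = 18/17.
Numerically: 18/17 ≈ 1.0588235.
Is 18/17 < 1? NO.
Since the bound 18/17 is ≥ 1, the union bound is uninformative here; it does NOT by itself certify existence.

18·p = 18/17 ≈ 1.0588235; existence NOT certified by the union bound.


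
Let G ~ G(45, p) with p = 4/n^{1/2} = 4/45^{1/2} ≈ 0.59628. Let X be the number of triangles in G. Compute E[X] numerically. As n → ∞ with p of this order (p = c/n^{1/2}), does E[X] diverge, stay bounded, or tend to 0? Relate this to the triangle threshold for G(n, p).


Number of potential triangles: C(45, 3) = 14190.
Each occurs with probability p³ ≈ (0.59628)³ ≈ 2.1201237e-01.
By linearity: E[X] = C(45, 3)·p³ ≈ 14190 · 2.1201237e-01 ≈ 3008.45555.
Since α = 1/2 < 1, p = c/n^{1/2} ≫ 1/n is above the triangle threshold p ~ 1/n. Asymptotically E[X] ~ (c³/6)·n^{3(1−α)} = (4³/6)·n^{1.5} → ∞; triangles are abundant w.h.p.

E[X] ≈ 3008.45555; in regime p = Θ(1/n^{1/2}) E[X] diverges (above the triangle threshold p ~ 1/n).


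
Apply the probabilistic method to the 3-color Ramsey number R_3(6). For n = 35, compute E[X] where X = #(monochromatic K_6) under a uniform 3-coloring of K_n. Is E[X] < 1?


E[X] = C(35, 6) · 3^{1 − 15} = 1623160 · 3^{−14} = 1623160/4782969.
As a reduced fraction: E[X] = 1623160/4782969 ≈ 0.339.
Is E[X] < 1? YES.
Since E[X] < 1, there exists a 3-coloring of K_{35} with no monochromatic K_6; hence R_3(6) > 35.

E[X] = 1623160/4782969 ≈ 0.339; E[X] < 1, so R_3(6) > 35.


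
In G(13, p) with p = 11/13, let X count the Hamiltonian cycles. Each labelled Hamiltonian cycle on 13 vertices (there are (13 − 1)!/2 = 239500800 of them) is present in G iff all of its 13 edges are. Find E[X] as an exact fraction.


K_13 has (13 − 1)!/2 = 239500800 labelled Hamiltonian cycles.
For each such Hamiltonian cycle H, let X_H = 1 if all 13 edges of H are present in G. Then P[X_H = 1] = p^{13} = (11/13)^{13} = 34522712143931/302875106592253.
Summing the indicators: E[X] = Σ_H E[X_H] = 239500800 · p^{13} = 239500800 · 34522712143931/302875106592253 = 8268217176641189644800/302875106592253.
Numerically: E[X] ≈ 2.7299e+07.

E[X] = 239500800 · (11/13)^{13} = 8268217176641189644800/302875106592253 ≈ 2.7299e+07.


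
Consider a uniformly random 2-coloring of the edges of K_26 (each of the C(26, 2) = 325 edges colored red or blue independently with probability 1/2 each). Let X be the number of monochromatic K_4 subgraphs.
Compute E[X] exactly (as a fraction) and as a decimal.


Let X = Σ_S X_S over the C(26, 4) = 14950 subsets S of size 4, where X_S = 1 if the K_4 on S is monochromatic.
For a fixed S, the K_4 on S has C(4, 2) = 6 edges. P[all 6 edges red] = (1/2)^6, and likewise for blue, so P[monochromatic] = 2·(1/2)^6 = 2^{1 − 6} = 1/32.
Summing: E[X] = C(26, 4) · 2^{1 − 6} = 14950 · 1/32 = 7475/16.
Numerically: E[X] ≈ 467.1875.

E[X] = C(26,4)·2^(1−C(4,2)) = 7475/16 ≈ 467.1875.


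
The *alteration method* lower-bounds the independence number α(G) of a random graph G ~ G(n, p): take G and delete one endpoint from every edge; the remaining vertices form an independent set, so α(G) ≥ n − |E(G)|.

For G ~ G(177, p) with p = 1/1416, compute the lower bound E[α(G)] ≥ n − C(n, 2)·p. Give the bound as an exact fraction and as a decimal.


E[|E(G)|] = C(177, 2)·p = 15576 · (1/1416) = 11.
E[α(G)] ≥ n − E[|E(G)|] = 177 − 11 = 166.
Numerically: ≈ 166.0000.
(This is only a lower bound; the true E[α(G)] may be larger.)

E[α(G)] ≥ 166 ≈ 166.0000.


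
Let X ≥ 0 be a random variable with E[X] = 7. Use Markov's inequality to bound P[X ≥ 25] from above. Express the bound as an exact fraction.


μ = E[X] = 7, a = 25.
Markov: P[X ≥ 25] ≤ μ/a = (7)/25 = 7/25.
Numerically: ≈ 0.280000.
(Since a = 25 > μ = 7.000000, the bound 7/25 is < 1 and informative.)

P[X ≥ 25] ≤ 7/25 ≈ 0.280000.


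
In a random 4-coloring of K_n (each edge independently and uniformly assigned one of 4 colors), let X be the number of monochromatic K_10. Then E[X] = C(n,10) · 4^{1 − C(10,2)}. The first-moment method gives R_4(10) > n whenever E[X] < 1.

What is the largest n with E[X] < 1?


We need C(n, 10) · 4^{1 − 45} < 1, i.e. C(n, 10) < 4^{45 − 1} = 309485009821345068724781056.
Check values of n near the boundary:
  n = 2019: C(2019, 10) = 303322949179835278009229628; 303322949179835278009229628 < 309485009821345068724781056? YES
  n = 2020: C(2020, 10) = 304832018578739931133653656; 304832018578739931133653656 < 309485009821345068724781056? YES
  n = 2021: C(2021, 10) = 306347841644770462864800616; 306347841644770462864800616 < 309485009821345068724781056? YES
  n = 2022: C(2022, 10) = 307870445231474093395937796; 307870445231474093395937796 < 309485009821345068724781056? YES
  n = 2023: C(2023, 10) = 309399856285778485315440716; 309399856285778485315440716 < 309485009821345068724781056? YES
  n = 2024: C(2024, 10) = 310936101848269937576192656; 310936101848269937576192656 < 309485009821345068724781056? NO
The largest n with C(n, 10) < 309485009821345068724781056 is n = 2023 (where E[X] = 77349964071444621328860179/77371252455336267181195264 ≈ 0.999725). Hence R_4(10) > 2023, i.e. R_4(10) ≥ 2024.

Largest n = 2023; hence R_4(10) > 2023.


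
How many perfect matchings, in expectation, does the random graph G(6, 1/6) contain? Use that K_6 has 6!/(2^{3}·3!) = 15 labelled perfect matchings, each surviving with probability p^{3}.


K_6 has 6!/(2^{3}·3!) = 15 labelled perfect matchings.
For each such perfect matching H, let X_H = 1 if all 3 edges of H are present in G. Then P[X_H = 1] = p^{3} = (1/6)^{3} = 1/216.
By linearity of expectation: E[X] = Σ_H E[X_H] = 15 · p^{3} = 15 · 1/216 = 5/72.
Numerically: E[X] ≈ 0.06944.

E[X] = 15 · (1/6)^{3} = 5/72 ≈ 0.06944.


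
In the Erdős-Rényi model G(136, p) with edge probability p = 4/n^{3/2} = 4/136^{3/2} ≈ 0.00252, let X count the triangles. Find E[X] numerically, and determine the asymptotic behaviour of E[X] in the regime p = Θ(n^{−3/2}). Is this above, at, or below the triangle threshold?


Number of potential triangles: C(136, 3) = 410040.
Each occurs with probability p³ ≈ (0.00252)³ ≈ 1.60419e-08.
By linearity: E[X] = C(136, 3)·p³ ≈ 410040 · 1.60419e-08 ≈ 0.007.
Since α = 3/2 > 1, p = c/n^{3/2} = o(1/n) is below the triangle threshold p ~ 1/n. Asymptotically E[X] ~ (c³/6)·n^{3(1−α)} = (4³/6)·n^{-1.5} → 0, so by Markov's inequality G has no triangles w.h.p.

E[X] ≈ 0.007; in regime p = Θ(1/n^{3/2}) E[X] tends to 0 (below the triangle threshold p ~ 1/n).


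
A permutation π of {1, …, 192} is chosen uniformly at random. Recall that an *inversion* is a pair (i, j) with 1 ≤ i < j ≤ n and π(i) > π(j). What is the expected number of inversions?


Write X = Σ X_I over the C(192, 2) = 18336 pairs i < j, with X_I the indicator of one inversion.
There are 18336 indicators.
For each fixed pair i < j, the values π(i) and π(j) are two distinct elements of {1, …, 192} in uniformly random order; by symmetry P[π(i) > π(j)] = 1/2.
By linearity: E[X] = 18336 · (1/2) = C(192, 2) · (1/2) = 18336/2 = 9168 ≈ 9168.0000.

E[X] = 9168 = 9168.0000.


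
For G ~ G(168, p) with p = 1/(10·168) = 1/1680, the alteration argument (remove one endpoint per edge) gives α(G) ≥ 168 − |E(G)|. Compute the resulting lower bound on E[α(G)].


E[|E(G)|] = C(168, 2)·p = 14028 · (1/1680) = 167/20.
E[α(G)] ≥ n − E[|E(G)|] = 168 − 167/20 = 3193/20.
Numerically: ≈ 159.650000.
(This is only a lower bound; the true E[α(G)] may be larger.)

E[α(G)] ≥ 3193/20 ≈ 159.650000.


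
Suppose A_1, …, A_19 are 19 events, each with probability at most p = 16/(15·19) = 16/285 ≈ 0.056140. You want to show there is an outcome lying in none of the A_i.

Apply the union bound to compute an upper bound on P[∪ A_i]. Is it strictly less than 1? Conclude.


Union bound: P[∪_{i=1}^{19} A_i] ≤ Σ_i P[A_i] ≤ 19·p = 19·(16/285) = 16/15.
Numerically: 16/15 ≈ 1.066667.
Is 16/15 < 1? NO.
Since the bound 16/15 is ≥ 1, the union bound is uninformative here; it does NOT by itself certify existence.

19·p = 16/15 ≈ 1.066667; existence NOT certified by the union bound.


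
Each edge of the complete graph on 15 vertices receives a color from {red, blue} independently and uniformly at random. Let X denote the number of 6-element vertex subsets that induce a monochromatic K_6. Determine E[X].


Let X = Σ_S X_S over the C(15, 6) = 5005 subsets S of size 6, where X_S = 1 if the K_6 on S is monochromatic.
For a fixed S, the K_6 on S has C(6, 2) = 15 edges. P[all 15 edges red] = (1/2)^15, and likewise for blue, so P[monochromatic] = 2·(1/2)^15 = 2^{1 − 15} = 1/16384.
By linearity of expectation: E[X] = C(15, 6) · 2^{1 − 15} = 5005 · 1/16384 = 5005/16384.
Numerically: E[X] ≈ 0.305.

E[X] = C(15,6)·2^(1−C(6,2)) = 5005/16384 ≈ 0.305.


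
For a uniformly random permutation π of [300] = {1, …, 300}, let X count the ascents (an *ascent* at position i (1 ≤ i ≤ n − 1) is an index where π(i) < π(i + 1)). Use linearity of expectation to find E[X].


Write X = Σ X_I over i = 1, …, 299, with X_I the indicator of one ascent.
There are 299 indicators.
For each fixed i, the pair (π(i), π(i+1)) is a uniformly random ordered pair of distinct values from {1, …, 300}; by symmetry P[π(i) < π(i+1)] = 1/2.
By linearity: E[X] = 299 · (1/2) = (300 − 1) · (1/2) = 299/2 ≈ 149.5000.

E[X] = 299/2 = 149.5000.


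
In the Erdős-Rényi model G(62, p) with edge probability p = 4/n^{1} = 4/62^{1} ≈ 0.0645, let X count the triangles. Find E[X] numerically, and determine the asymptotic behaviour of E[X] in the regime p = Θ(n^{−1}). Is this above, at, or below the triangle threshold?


Number of potential triangles: C(62, 3) = 37820.
Each occurs with probability p³ ≈ (0.0645)³ ≈ 2.68537e-04.
By linearity: E[X] = C(62, 3)·p³ ≈ 37820 · 2.68537e-04 ≈ 10.156.
Here α = 1, so p = 4/n is exactly at the triangle threshold p ~ 1/n. Asymptotically E[X] → c³/6 = 4³/6 = 32/3 ≈ 10.667, a bounded constant. In this regime the triangle count is asymptotically Poisson(c³/6).

E[X] ≈ 10.156; in regime p = Θ(1/n^{1}) E[X] stays bounded (at the triangle threshold p ~ 1/n).
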